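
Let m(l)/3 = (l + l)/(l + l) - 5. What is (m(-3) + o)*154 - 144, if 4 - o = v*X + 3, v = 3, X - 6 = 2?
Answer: -5534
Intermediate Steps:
X = 8 (X = 6 + 2 = 8)
o = -23 (o = 4 - (3*8 + 3) = 4 - (24 + 3) = 4 - 1*27 = 4 - 27 = -23)
m(l) = -12 (m(l) = 3*((l + l)/(l + l) - 5) = 3*((2*l)/((2*l)) - 5) = 3*((2*l)*(1/(2*l)) - 5) = 3*(1 - 5) = 3*(-4) = -12)
(m(-3) + o)*154 - 144 = (-12 - 23)*154 - 144 = -35*154 - 144 = -5390 - 144 = -5534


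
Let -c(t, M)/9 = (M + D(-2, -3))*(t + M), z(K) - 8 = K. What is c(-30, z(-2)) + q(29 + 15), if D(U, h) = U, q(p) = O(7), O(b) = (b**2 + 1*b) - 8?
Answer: 912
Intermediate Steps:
O(b) = -8 + b + b**2 (O(b) = (b**2 + b) - 8 = (b + b**2) - 8 = -8 + b + b**2)
z(K) = 8 + K
q(p) = 48 (q(p) = -8 + 7 + 7**2 = -8 + 7 + 49 = 48)
c(t, M) = -9*(-2 + M)*(M + t) (c(t, M) = -9*(M - 2)*(t + M) = -9*(-2 + M)*(M + t))
c(-30, z(-2)) + q(29 + 15) = (-9*(8 - 2)**2 + 18*(8 - 2) + 18*(-30) - 9*(8 - 2)*(-30)) + 48 = (-9*6**2 + 18*6 - 540 - 9*6*(-30)) + 48 = (-9*36 + 108 - 540 + 1620) + 48 = (-324 + 108 - 540 + 1620) + 48 = 864 + 48 = 912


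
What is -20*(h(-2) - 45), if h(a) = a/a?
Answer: 880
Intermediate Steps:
h(a) = 1
-20*(h(-2) - 45) = -20*(1 - 45) = -20*(-44) = 880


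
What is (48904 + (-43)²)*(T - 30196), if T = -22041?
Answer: -2651184461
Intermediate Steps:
(48904 + (-43)²)*(T - 30196) = (48904 + (-43)²)*(-22041 - 30196) = (48904 + 1849)*(-52237) = 50753*(-52237) = -2651184461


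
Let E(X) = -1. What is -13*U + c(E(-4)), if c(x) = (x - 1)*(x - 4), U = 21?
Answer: -263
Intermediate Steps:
c(x) = (-1 + x)*(-4 + x)
-13*U + c(E(-4)) = -13*21 + (4 + (-1)² - 5*(-1)) = -273 + (4 + 1 + 5) = -273 + 10 = -263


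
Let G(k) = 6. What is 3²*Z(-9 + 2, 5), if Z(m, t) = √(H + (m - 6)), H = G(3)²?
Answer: 9*√23 ≈ 43.162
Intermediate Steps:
H = 36 (H = 6² = 36)
Z(m, t) = √(30 + m) (Z(m, t) = √(36 + (m - 6)) = √(36 + (-6 + m)) = √(30 + m))
3²*Z(-9 + 2, 5) = 3²*√(30 + (-9 + 2)) = 9*√(30 - 7) = 9*√23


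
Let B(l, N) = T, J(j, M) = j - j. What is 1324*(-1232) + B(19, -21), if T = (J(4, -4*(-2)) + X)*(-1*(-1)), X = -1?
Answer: -1631169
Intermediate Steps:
J(j, M) = 0
T = -1 (T = (0 - 1)*(-1*(-1)) = -1*1 = -1)
B(l, N) = -1
1324*(-1232) + B(19, -21) = 1324*(-1232) - 1 = -1631168 - 1 = -1631169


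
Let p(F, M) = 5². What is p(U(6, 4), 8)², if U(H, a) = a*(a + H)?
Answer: 625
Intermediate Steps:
U(H, a) = a*(H + a)
p(F, M) = 25
p(U(6, 4), 8)² = 25² = 625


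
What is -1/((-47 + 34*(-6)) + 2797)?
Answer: -1/2546 ≈ -0.00039277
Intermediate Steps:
-1/((-47 + 34*(-6)) + 2797) = -1/((-47 - 204) + 2797) = -1/(-251 + 2797) = -1/2546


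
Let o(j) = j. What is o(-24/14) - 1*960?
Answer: -6732/7 ≈ -961.71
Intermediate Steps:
o(-24/14) - 1*960 = -24/14 - 1*960 = -24*1/14 - 960 = -12/7 - 960 = -6732/7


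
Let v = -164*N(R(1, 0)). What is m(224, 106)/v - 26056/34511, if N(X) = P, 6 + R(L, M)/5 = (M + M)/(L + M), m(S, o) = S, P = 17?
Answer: -20093648/24054167 ≈ -0.83535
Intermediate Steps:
R(L, M) = -30 + 10*M/(L + M) (R(L, M) = -30 + 5*((M + M)/(L + M)) = -30 + 5*((2*M)/(L + M)) = -30 + 5*(2*M/(L + M)) = -30 + 10*M/(L + M))
N(X) = 17
v = -2788 (v = -164*17 = -2788)
m(224, 106)/v - 26056/34511 = 224/(-2788) - 26056/34511 = 224*(-1/2788) - 26056*1/34511 = -56/697 - 26056/34511 = -20093648/24054167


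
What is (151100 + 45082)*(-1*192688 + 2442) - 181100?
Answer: -37323021872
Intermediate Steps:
(151100 + 45082)*(-1*192688 + 2442) - 181100 = 196182*(-192688 + 2442) - 181100 = 196182*(-190246) - 181100 = -37322840772 - 181100 = -37323021872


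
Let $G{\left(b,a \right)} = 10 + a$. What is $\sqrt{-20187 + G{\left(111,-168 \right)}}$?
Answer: $i \sqrt{20345} \approx 142.64 i$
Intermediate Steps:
$\sqrt{-20187 + G{\left(111,-168 \right)}} = \sqrt{-20187 + \left(10 - 168\right)} = \sqrt{-20187 - 158} = \sqrt{-20345} = i \sqrt{20345}$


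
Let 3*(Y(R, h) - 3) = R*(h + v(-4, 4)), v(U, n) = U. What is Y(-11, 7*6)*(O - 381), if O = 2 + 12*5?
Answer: 130471/3 ≈ 43490.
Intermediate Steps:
O = 62 (O = 2 + 60 = 62)
Y(R, h) = 3 + R*(-4 + h)/3 (Y(R, h) = 3 + (R*(h - 4))/3 = 3 + (R*(-4 + h))/3 = 3 + R*(-4 + h)/3)
Y(-11, 7*6)*(O - 381) = (3 - 4/3*(-11) + (1/3)*(-11)*(7*6))*(62 - 381) = (3 + 44/3 + (1/3)*(-11)*42)*(-319) = (3 + 44/3 - 154)*(-319) = -409/3*(-319) = 130471/3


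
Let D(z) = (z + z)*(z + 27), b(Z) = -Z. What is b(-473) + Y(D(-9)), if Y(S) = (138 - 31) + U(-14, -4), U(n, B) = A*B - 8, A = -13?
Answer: 624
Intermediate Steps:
U(n, B) = -8 - 13*B (U(n, B) = -13*B - 8 = -8 - 13*B)
D(z) = 2*z*(27 + z) (D(z) = (2*z)*(27 + z) = 2*z*(27 + z))
Y(S) = 151 (Y(S) = (138 - 31) + (-8 - 13*(-4)) = 107 + (-8 + 52) = 107 + 44 = 151)
b(-473) + Y(D(-9)) = -1*(-473) + 151 = 473 + 151 = 624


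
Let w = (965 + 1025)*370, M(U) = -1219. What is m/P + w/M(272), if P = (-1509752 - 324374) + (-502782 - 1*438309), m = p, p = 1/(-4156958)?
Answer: -8494295873429060581/14062945361551034 ≈ -604.02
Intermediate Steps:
p = -1/4156958 ≈ -2.4056e-7
w = 736300 (w = 1990*370 = 736300)
m = -1/4156958 ≈ -2.4056e-7
P = -2775217 (P = -1834126 + (-502782 - 438309) = -1834126 - 941091 = -2775217)
m/P + w/M(272) = -1/4156958/(-2775217) + 736300/(-1219) = -1/4156958*(-1/2775217) + 736300*(-1/1219) = 1/11536460509886 - 736300/1219 = -8494295873429060581/14062945361551034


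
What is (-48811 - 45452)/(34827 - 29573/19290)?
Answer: -1818333270/671783257 ≈ -2.7067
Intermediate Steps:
(-48811 - 45452)/(34827 - 29573/19290) = -94263/(34827 - 29573*1/19290) = -94263/(34827 - 29573/19290) = -94263/671783257/19290 = -94263*19290/671783257 = -1818333270/671783257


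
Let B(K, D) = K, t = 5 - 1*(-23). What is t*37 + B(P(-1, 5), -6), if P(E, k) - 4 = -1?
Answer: 1039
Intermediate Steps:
P(E, k) = 3 (P(E, k) = 4 - 1 = 3)
t = 28 (t = 5 + 23 = 28)
t*37 + B(P(-1, 5), -6) = 28*37 + 3 = 1036 + 3 = 1039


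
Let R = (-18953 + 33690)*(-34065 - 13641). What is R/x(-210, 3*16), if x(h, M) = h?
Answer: 117173887/35 ≈ 3.3478e+6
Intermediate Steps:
R = -703043322 (R = 14737*(-47706) = -703043322)
R/x(-210, 3*16) = -703043322/(-210) = -703043322*(-1/210) = 117173887/35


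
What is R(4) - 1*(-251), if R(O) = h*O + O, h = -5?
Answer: 235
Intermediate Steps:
R(O) = -4*O (R(O) = -5*O + O = -4*O)
R(4) - 1*(-251) = -4*4 - 1*(-251) = -16 + 251 = 235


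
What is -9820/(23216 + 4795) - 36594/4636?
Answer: -28172633/3417342 ≈ -8.2440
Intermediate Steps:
-9820/(23216 + 4795) - 36594/4636 = -9820/28011 - 36594*1/4636 = -9820*1/28011 - 963/122 = -9820/28011 - 963/122 = -28172633/3417342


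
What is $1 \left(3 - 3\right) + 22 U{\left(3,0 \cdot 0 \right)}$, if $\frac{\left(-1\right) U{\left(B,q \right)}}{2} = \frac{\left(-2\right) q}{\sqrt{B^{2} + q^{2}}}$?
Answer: $0$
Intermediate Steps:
$U{\left(B,q \right)} = \frac{4 q}{\sqrt{B^{2} + q^{2}}}$ ($U{\left(B,q \right)} = - 2 \frac{\left(-2\right) q}{\sqrt{B^{2} + q^{2}}} = - 2 \left(- \frac{2 q}{\sqrt{B^{2} + q^{2}}}\right) = \frac{4 q}{\sqrt{B^{2} + q^{2}}}$)
$1 \left(3 - 3\right) + 22 U{\left(3,0 \cdot 0 \right)} = 1 \left(3 - 3\right) + 22 \frac{4 \cdot 0 \cdot 0}{\sqrt{3^{2} + \left(0 \cdot 0\right)^{2}}} = 1 \cdot 0 + 22 \cdot 4 \cdot 0 \frac{1}{\sqrt{9 + 0^{2}}} = 0 + 22 \cdot 4 \cdot 0 \frac{1}{\sqrt{9 + 0}} = 0 + 22 \cdot 4 \cdot 0 \frac{1}{\sqrt{9}} = 0 + 22 \cdot 4 \cdot 0 \cdot \frac{1}{3} = 0 + 22 \cdot 0 = 0 + 0 = 0$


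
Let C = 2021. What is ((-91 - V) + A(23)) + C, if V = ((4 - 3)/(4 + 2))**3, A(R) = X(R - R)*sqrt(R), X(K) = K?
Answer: 416879/216 ≈ 1930.0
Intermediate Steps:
A(R) = 0 (A(R) = (R - R)*sqrt(R) = 0*sqrt(R) = 0)
V = 1/216 (V = (1/6)**3 = 1/216 ≈ 0.0046296)
((-91 - V) + A(23)) + C = ((-91 - 1*1/216) + 0) + 2021 = ((-91 - 1/216) + 0) + 2021 = (-19657/216 + 0) + 2021 = -19657/216 + 2021 = 416879/216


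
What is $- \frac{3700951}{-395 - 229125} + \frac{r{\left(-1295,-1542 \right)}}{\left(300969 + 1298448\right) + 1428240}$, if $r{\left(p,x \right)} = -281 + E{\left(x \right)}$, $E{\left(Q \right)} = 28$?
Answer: $\frac{11205152133247}{694907834640} \approx 16.125$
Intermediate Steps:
$r{\left(p,x \right)} = -253$ ($r{\left(p,x \right)} = -281 + 28 = -253$)
$- \frac{3700951}{-395 - 229125} + \frac{r{\left(-1295,-1542 \right)}}{\left(300969 + 1298448\right) + 1428240} = - \frac{3700951}{-395 - 229125} - \frac{253}{\left(300969 + 1298448\right) + 1428240} = - \frac{3700951}{-395 - 229125} - \frac{253}{1599417 + 1428240} = - \frac{3700951}{-229520} - \frac{253}{3027657} = \left(-3700951\right) \left(- \frac{1}{229520}\right) - \frac{253}{3027657} = \frac{3700951}{229520} - \frac{253}{3027657} = \frac{11205152133247}{694907834640}$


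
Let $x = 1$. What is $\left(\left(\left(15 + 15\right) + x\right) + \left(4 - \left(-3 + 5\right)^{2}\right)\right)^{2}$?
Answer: $961$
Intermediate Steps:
$\left(\left(\left(15 + 15\right) + x\right) + \left(4 - \left(-3 + 5\right)^{2}\right)\right)^{2} = \left(\left(\left(15 + 15\right) + 1\right) + \left(4 - \left(-3 + 5\right)^{2}\right)\right)^{2} = \left(\left(30 + 1\right) + \left(4 - 2^{2}\right)\right)^{2} = \left(31 + \left(4 - 4\right)\right)^{2} = \left(31 + 0\right)^{2} = 31^{2} = 961$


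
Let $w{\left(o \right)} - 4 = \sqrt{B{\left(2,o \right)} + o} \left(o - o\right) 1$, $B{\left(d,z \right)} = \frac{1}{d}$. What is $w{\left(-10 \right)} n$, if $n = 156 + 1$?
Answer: $628$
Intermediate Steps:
$n = 157$
$w{\left(o \right)} = 4$ ($w{\left(o \right)} = 4 + \sqrt{\frac{1}{2} + o} \left(o - o\right) 1 = 4 + \sqrt{\frac{1}{2} + o} 0 \cdot 1 = 4 + 0 \cdot 1 = 4 + 0 = 4$)
$w{\left(-10 \right)} n = 4 \cdot 157 = 628$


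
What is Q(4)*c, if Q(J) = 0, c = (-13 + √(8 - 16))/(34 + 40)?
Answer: 0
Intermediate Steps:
c = -13/74 + I*√2/37 (c = (-13 + √(-8))/74 = (-13 + 2*I*√2)*(1/74) = -13/74 + I*√2/37 ≈ -0.17568 + 0.038222*I)
Q(4)*c = 0*(-13/74 + I*√2/37) = 0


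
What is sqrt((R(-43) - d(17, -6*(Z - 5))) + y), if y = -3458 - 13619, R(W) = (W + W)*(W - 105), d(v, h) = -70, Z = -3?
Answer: I*sqrt(4279) ≈ 65.414*I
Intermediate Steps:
R(W) = 2*W*(-105 + W) (R(W) = (2*W)*(-105 + W) = 2*W*(-105 + W))
y = -17077
sqrt((R(-43) - d(17, -6*(Z - 5))) + y) = sqrt((2*(-43)*(-105 - 43) - 1*(-70)) - 17077) = sqrt((2*(-43)*(-148) + 70) - 17077) = sqrt((12728 + 70) - 17077) = sqrt(12798 - 17077) = sqrt(-4279) = I*sqrt(4279)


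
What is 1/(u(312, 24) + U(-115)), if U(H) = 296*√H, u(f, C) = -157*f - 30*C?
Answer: -6213/310070432 - 37*I*√115/310070432 ≈ -2.0037e-5 - 1.2796e-6*I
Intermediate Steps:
1/(u(312, 24) + U(-115)) = 1/((-157*312 - 30*24) + 296*√(-115)) = 1/((-48984 - 720) + 296*(I*√115)) = 1/(-49704 + 296*I*√115)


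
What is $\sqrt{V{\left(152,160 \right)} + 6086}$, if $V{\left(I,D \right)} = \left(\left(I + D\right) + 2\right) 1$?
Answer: $80$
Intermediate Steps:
$V{\left(I,D \right)} = 2 + D + I$ ($V{\left(I,D \right)} = \left(\left(D + I\right) + 2\right) 1 = \left(2 + D + I\right) 1 = 2 + D + I$)
$\sqrt{V{\left(152,160 \right)} + 6086} = \sqrt{\left(2 + 160 + 152\right) + 6086} = \sqrt{314 + 6086} = \sqrt{6400} = 80$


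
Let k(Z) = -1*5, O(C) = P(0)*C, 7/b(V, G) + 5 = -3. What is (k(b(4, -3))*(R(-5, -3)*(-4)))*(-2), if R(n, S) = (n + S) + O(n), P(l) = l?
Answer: 320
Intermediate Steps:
b(V, G) = -7/8 (b(V, G) = 7/(-5 - 3) = 7/(-8) = 7*(-1/8) = -7/8)
O(C) = 0 (O(C) = 0*C = 0)
k(Z) = -5
R(n, S) = S + n (R(n, S) = (n + S) + 0 = (S + n) + 0 = S + n)
(k(b(4, -3))*(R(-5, -3)*(-4)))*(-2) = -5*(-3 - 5)*(-4)*(-2) = -(-40)*(-4)*(-2) = -5*32*(-2) = -160*(-2) = 320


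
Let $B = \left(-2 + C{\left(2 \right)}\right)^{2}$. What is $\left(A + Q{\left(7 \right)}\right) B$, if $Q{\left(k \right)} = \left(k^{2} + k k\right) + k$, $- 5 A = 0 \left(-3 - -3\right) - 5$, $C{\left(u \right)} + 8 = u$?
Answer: $6784$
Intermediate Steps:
$C{\left(u \right)} = -8 + u$
$B = 64$ ($B = \left(-2 + \left(-8 + 2\right)\right)^{2} = \left(-2 - 6\right)^{2} = \left(-8\right)^{2} = 64$)
$A = 1$ ($A = - \frac{0 \left(-3 - -3\right) - 5}{5} = - \frac{0 \left(-3 + 3\right) - 5}{5} = - \frac{0 \cdot 0 - 5}{5} = - \frac{0 - 5}{5} = \left(- \frac{1}{5}\right) \left(-5\right) = 1$)
$Q{\left(k \right)} = k + 2 k^{2}$ ($Q{\left(k \right)} = \left(k^{2} + k^{2}\right) + k = 2 k^{2} + k = k + 2 k^{2}$)
$\left(A + Q{\left(7 \right)}\right) B = \left(1 + 7 \left(1 + 2 \cdot 7\right)\right) 64 = \left(1 + 7 \left(1 + 14\right)\right) 64 = \left(1 + 7 \cdot 15\right) 64 = \left(1 + 105\right) 64 = 106 \cdot 64 = 6784$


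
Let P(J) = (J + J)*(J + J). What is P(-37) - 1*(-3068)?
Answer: 8544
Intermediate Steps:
P(J) = 4*J² (P(J) = (2*J)*(2*J) = 4*J²)
P(-37) - 1*(-3068) = 4*(-37)² - 1*(-3068) = 4*1369 + 3068 = 5476 + 3068 = 8544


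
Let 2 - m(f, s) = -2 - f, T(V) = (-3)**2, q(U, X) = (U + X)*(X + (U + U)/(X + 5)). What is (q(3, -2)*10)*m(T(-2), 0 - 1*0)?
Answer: 0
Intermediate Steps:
q(U, X) = (U + X)*(X + 2*U/(5 + X)) (q(U, X) = (U + X)*(X + (2*U)/(5 + X)) = (U + X)*(X + 2*U/(5 + X)))
T(V) = 9
m(f, s) = 4 + f (m(f, s) = 2 - (-2 - f) = 2 + (2 + f) = 4 + f)
(q(3, -2)*10)*m(T(-2), 0 - 1*0) = ((((-2)**3 + 2*3**2 + 5*(-2)**2 + 3*(-2)**2 + 7*3*(-2))/(5 - 2))*10)*(4 + 9) = (((-8 + 2*9 + 5*4 + 3*4 - 42)/3)*10)*13 = (((-8 + 18 + 20 + 12 - 42)/3)*10)*13 = (((1/3)*0)*10)*13 = (0*10)*13 = 0*13 = 0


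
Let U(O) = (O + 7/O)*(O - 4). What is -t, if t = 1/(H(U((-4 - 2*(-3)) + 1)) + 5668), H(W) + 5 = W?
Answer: -3/16973 ≈ -0.00017675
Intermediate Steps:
U(O) = (-4 + O)*(O + 7/O) (U(O) = (O + 7/O)*(-4 + O) = (-4 + O)*(O + 7/O))
H(W) = -5 + W
t = 3/16973 (t = 1/((-5 + (7 + ((-4 - 2*(-3)) + 1)**2 - 28/((-4 - 2*(-3)) + 1) - 4*((-4 - 2*(-3)) + 1))) + 5668) = 1/((-5 + (7 + ((-4 + 6) + 1)**2 - 28/((-4 + 6) + 1) - 4*((-4 + 6) + 1))) + 5668) = 1/((-5 + (7 + (2 + 1)**2 - 28/(2 + 1) - 4*(2 + 1))) + 5668) = 1/((-5 + (7 + 3**2 - 28/3 - 4*3)) + 5668) = 1/((-5 + (7 + 9 - 28*1/3 - 12)) + 5668) = 1/((-5 + (7 + 9 - 28/3 - 12)) + 5668) = 1/((-5 - 16/3) + 5668) = 1/(-31/3 + 5668) = 1/(16973/3) = 3/16973 ≈ 0.00017675)
-t = -1*3/16973 = -3/16973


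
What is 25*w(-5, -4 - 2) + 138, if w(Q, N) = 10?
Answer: 388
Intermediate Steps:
25*w(-5, -4 - 2) + 138 = 25*10 + 138 = 250 + 138 = 388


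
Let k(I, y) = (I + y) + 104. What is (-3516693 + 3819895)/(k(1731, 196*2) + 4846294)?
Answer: 303202/4848521 ≈ 0.062535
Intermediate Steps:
k(I, y) = 104 + I + y
(-3516693 + 3819895)/(k(1731, 196*2) + 4846294) = (-3516693 + 3819895)/((104 + 1731 + 196*2) + 4846294) = 303202/((104 + 1731 + 392) + 4846294) = 303202/(2227 + 4846294) = 303202/4848521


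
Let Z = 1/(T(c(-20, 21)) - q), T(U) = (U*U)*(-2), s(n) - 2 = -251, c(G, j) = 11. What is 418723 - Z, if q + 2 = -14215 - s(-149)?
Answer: 5747391897/13726 ≈ 4.1872e+5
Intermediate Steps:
s(n) = -249 (s(n) = 2 - 251 = -249)
q = -13968 (q = -2 + (-14215 - 1*(-249)) = -2 + (-14215 + 249) = -2 - 13966 = -13968)
T(U) = -2*U**2 (T(U) = U**2*(-2) = -2*U**2)
Z = 1/13726 (Z = 1/(-2*11**2 - 1*(-13968)) = 1/(-2*121 + 13968) = 1/(-242 + 13968) = 1/13726 ≈ 7.2854e-5)
418723 - Z = 418723 - 1*1/13726 = 418723 - 1/13726 = 5747391897/13726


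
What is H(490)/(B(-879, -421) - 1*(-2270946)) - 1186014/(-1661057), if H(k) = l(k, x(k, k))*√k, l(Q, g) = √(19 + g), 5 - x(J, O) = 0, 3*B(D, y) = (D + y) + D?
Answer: 1186014/1661057 + 84*√15/6810659 ≈ 0.71406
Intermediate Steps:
B(D, y) = y/3 + 2*D/3 (B(D, y) = ((D + y) + D)/3 = (y + 2*D)/3 = y/3 + 2*D/3)
x(J, O) = 5 (x(J, O) = 5 - 1*0 = 5 + 0 = 5)
H(k) = 2*√6*√k (H(k) = √(19 + 5)*√k = √24*√k = (2*√6)*√k = 2*√6*√k)
H(490)/(B(-879, -421) - 1*(-2270946)) - 1186014/(-1661057) = (2*√6*√490)/(((⅓)*(-421) + (⅔)*(-879)) - 1*(-2270946)) - 1186014/(-1661057) = (2*√6*(7*√10))/((-421/3 - 586) + 2270946) - 1186014*(-1/1661057) = (28*√15)/(-2179/3 + 2270946) + 1186014/1661057 = (28*√15)/(6810659/3) + 1186014/1661057 = (28*√15)*(3/6810659) + 1186014/1661057 = 84*√15/6810659 + 1186014/1661057 = 1186014/1661057 + 84*√15/6810659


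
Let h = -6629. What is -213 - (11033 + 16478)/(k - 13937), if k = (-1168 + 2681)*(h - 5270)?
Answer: -3837619901/18017124 ≈ -213.00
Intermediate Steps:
k = -18003187 (k = (-1168 + 2681)*(-6629 - 5270) = 1513*(-11899) = -18003187)
-213 - (11033 + 16478)/(k - 13937) = -213 - (11033 + 16478)/(-18003187 - 13937) = -213 - 27511/(-18017124) = -213 - 27511*(-1)/18017124 = -213 - 1*(-27511/18017124) = -213 + 27511/18017124 = -3837619901/18017124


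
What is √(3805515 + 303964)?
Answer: √4109479 ≈ 2027.2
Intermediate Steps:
√(3805515 + 303964) = √4109479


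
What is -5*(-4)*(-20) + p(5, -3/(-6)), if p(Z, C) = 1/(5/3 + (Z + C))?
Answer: -17194/43 ≈ -399.86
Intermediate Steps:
p(Z, C) = 1/(5/3 + C + Z) (p(Z, C) = 1/(5*(1/3) + (C + Z)) = 1/(5/3 + (C + Z)) = 1/(5/3 + C + Z))
-5*(-4)*(-20) + p(5, -3/(-6)) = -5*(-4)*(-20) + 3/(5 + 3*(-3/(-6)) + 3*5) = 20*(-20) + 3/(5 + 3*(-3*(-1/6)) + 15) = -400 + 3/(5 + 3*(1/2) + 15) = -400 + 3/(5 + 3/2 + 15) = -400 + 3/(43/2) = -400 + 3*(2/43) = -400 + 6/43 = -17194/43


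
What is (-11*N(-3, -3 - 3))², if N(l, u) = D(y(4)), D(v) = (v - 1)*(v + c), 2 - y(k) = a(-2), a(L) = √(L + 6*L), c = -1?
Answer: 13673 + 6292*I*√14 ≈ 13673.0 + 23543.0*I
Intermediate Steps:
a(L) = √7*√L (a(L) = √(7*L) = √7*√L)
y(k) = 2 - I*√14 (y(k) = 2 - √7*√(-2) = 2 - √7*I*√2 = 2 - I*√14)
D(v) = (-1 + v)² (D(v) = (v - 1)*(v - 1) = (-1 + v)*(-1 + v) = (-1 + v)²)
N(l, u) = -3 + (2 - I*√14)² + 2*I*√14 (N(l, u) = 1 + (2 - I*√14)² - 2*(2 - I*√14) = 1 + (2 - I*√14)² + (-4 + 2*I*√14) = -3 + (2 - I*√14)² + 2*I*√14)
(-11*N(-3, -3 - 3))² = (-11*(-13 - 2*I*√14))² = (143 + 22*I*√14)²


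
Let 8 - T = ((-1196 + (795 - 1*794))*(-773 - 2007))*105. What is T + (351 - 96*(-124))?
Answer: -348808237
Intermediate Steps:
T = -348820492 (T = 8 - (-1196 + (795 - 1*794))*(-773 - 2007)*105 = 8 - (-1196 + (795 - 794))*(-2780)*105 = 8 - (-1196 + 1)*(-2780)*105 = 8 - (-1195*(-2780))*105 = 8 - 3322100*105 = 8 - 1*348820500 = 8 - 348820500 = -348820492)
T + (351 - 96*(-124)) = -348820492 + (351 - 96*(-124)) = -348820492 + (351 + 11904) = -348820492 + 12255 = -348808237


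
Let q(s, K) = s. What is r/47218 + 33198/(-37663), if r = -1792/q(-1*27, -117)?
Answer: -21128086666/24008015709 ≈ -0.88004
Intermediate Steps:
r = 1792/27 (r = -1792/((-1*27)) = -1792/(-27) = -1792*(-1/27) = 1792/27 ≈ 66.370)
r/47218 + 33198/(-37663) = (1792/27)/47218 + 33198/(-37663) = (1792/27)*(1/47218) + 33198*(-1/37663) = 896/637443 - 33198/37663 = -21128086666/24008015709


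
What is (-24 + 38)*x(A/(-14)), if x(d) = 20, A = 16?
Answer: 280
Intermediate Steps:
(-24 + 38)*x(A/(-14)) = (-24 + 38)*20 = 14*20 = 280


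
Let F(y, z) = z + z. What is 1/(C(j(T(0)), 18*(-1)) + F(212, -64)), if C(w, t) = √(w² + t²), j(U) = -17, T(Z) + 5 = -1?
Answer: -128/15771 - √613/15771 ≈ -0.0096861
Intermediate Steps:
F(y, z) = 2*z
T(Z) = -6 (T(Z) = -5 - 1 = -6)
C(w, t) = √(t² + w²)
1/(C(j(T(0)), 18*(-1)) + F(212, -64)) = 1/(√((18*(-1))² + (-17)²) + 2*(-64)) = 1/(√((-18)² + 289) - 128) = 1/(√(324 + 289) - 128) = 1/(√613 - 128) = 1/(-128 + √613)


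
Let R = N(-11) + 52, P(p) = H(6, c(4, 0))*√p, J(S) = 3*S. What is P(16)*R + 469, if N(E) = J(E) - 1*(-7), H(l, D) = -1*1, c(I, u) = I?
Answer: 365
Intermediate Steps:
H(l, D) = -1
N(E) = 7 + 3*E (N(E) = 3*E - 1*(-7) = 3*E + 7 = 7 + 3*E)
P(p) = -√p
R = 26 (R = (7 + 3*(-11)) + 52 = (7 - 33) + 52 = -26 + 52 = 26)
P(16)*R + 469 = -√16*26 + 469 = -1*4*26 + 469 = -4*26 + 469 = -104 + 469 = 365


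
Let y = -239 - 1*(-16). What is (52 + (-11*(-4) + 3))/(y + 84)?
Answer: -99/139 ≈ -0.71223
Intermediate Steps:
y = -223 (y = -239 + 16 = -223)
(52 + (-11*(-4) + 3))/(y + 84) = (52 + (-11*(-4) + 3))/(-223 + 84) = (52 + (44 + 3))/(-139) = (52 + 47)*(-1/139) = 99*(-1/139) = -99/139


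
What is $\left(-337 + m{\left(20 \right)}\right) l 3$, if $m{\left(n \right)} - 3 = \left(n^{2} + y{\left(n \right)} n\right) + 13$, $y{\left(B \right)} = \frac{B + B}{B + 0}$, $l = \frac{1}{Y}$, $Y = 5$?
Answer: $\frac{357}{5} \approx 71.4$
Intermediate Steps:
$l = \frac{1}{5} \approx 0.2$
$y{\left(B \right)} = 2$ ($y{\left(B \right)} = \frac{2 B}{B} = 2$)
$m{\left(n \right)} = 16 + n^{2} + 2 n$ ($m{\left(n \right)} = 3 + \left(\left(n^{2} + 2 n\right) + 13\right) = 3 + \left(13 + n^{2} + 2 n\right) = 16 + n^{2} + 2 n$)
$\left(-337 + m{\left(20 \right)}\right) l 3 = \left(-337 + \left(16 + 20^{2} + 2 \cdot 20\right)\right) \frac{1}{5} \cdot 3 = \left(-337 + \left(16 + 400 + 40\right)\right) \frac{3}{5} = \left(-337 + 456\right) \frac{3}{5} = 119 \cdot \frac{3}{5} = \frac{357}{5}$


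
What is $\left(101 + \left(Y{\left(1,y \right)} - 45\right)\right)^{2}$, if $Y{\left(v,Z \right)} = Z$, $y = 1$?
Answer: $3249$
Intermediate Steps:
$\left(101 + \left(Y{\left(1,y \right)} - 45\right)\right)^{2} = \left(101 + \left(1 - 45\right)\right)^{2} = \left(101 - 44\right)^{2} = 57^{2} = 3249$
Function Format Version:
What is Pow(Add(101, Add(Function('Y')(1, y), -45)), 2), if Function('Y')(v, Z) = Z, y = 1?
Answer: 3249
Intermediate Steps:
Pow(Add(101, Add(Function('Y')(1, y), -45)), 2) = Pow(Add(101, Add(1, -45)), 2) = Pow(Add(101, -44), 2) = Pow(57, 2) = 3249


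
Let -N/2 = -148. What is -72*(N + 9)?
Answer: -21960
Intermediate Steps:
N = 296 (N = -2*(-148) = 296)
-72*(N + 9) = -72*(296 + 9) = -72*305 = -21960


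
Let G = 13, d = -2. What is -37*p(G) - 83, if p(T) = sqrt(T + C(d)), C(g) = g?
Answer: -83 - 37*sqrt(11) ≈ -205.72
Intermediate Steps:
p(T) = sqrt(-2 + T) (p(T) = sqrt(T - 2) = sqrt(-2 + T))
-37*p(G) - 83 = -37*sqrt(-2 + 13) - 83 = -37*sqrt(11) - 83 = -83 - 37*sqrt(11)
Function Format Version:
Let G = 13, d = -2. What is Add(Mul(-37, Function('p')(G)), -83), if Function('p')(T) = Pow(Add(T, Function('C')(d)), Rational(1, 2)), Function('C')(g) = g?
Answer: Add(-83, Mul(-37, Pow(11, Rational(1, 2)))) ≈ -205.72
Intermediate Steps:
Function('p')(T) = Pow(Add(-2, T), Rational(1, 2)) (Function('p')(T) = Pow(Add(T, -2), Rational(1, 2)) = Pow(Add(-2, T), Rational(1, 2)))
Add(Mul(-37, Function('p')(G)), -83) = Add(Mul(-37, Pow(Add(-2, 13), Rational(1, 2))), -83) = Add(Mul(-37, Pow(11, Rational(1, 2))), -83) = Add(-83, Mul(-37, Pow(11, Rational(1, 2))))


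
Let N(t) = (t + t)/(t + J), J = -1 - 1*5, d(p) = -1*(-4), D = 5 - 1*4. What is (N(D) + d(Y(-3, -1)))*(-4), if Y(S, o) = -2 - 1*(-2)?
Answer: -72/5 ≈ -14.400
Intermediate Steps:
D = 1 (D = 5 - 4 = 1)
Y(S, o) = 0 (Y(S, o) = -2 + 2 = 0)
d(p) = 4
J = -6 (J = -1 - 5 = -6)
N(t) = 2*t/(-6 + t) (N(t) = (t + t)/(t - 6) = (2*t)/(-6 + t) = 2*t/(-6 + t))
(N(D) + d(Y(-3, -1)))*(-4) = (2*1/(-6 + 1) + 4)*(-4) = (2*1/(-5) + 4)*(-4) = (2*1*(-⅕) + 4)*(-4) = (-⅖ + 4)*(-4) = (18/5)*(-4) = -72/5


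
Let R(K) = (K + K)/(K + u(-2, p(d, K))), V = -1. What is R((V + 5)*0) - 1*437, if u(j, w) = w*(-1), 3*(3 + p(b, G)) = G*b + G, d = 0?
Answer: -437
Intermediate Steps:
p(b, G) = -3 + G/3 + G*b/3 (p(b, G) = -3 + (G*b + G)/3 = -3 + (G + G*b)/3 = -3 + (G/3 + G*b/3) = -3 + G/3 + G*b/3)
u(j, w) = -w
R(K) = 2*K/(3 + 2*K/3) (R(K) = (K + K)/(K - (-3 + K/3 + (1/3)*K*0)) = (2*K)/(K - (-3 + K/3 + 0)) = (2*K)/(K - (-3 + K/3)) = (2*K)/(K + (3 - K/3)) = (2*K)/(3 + 2*K/3) = 2*K/(3 + 2*K/3))
R((V + 5)*0) - 1*437 = 6*((-1 + 5)*0)/(9 + 2*((-1 + 5)*0)) - 1*437 = 6*(4*0)/(9 + 2*(4*0)) - 437 = 6*0/(9 + 2*0) - 437 = 6*0/(9 + 0) - 437 = 6*0/9 - 437 = 6*0*(1/9) - 437 = 0 - 437 = -437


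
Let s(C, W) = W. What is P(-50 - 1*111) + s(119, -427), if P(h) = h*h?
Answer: 25494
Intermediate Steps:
P(h) = h**2
P(-50 - 1*111) + s(119, -427) = (-50 - 1*111)**2 - 427 = (-50 - 111)**2 - 427 = (-161)**2 - 427 = 25921 - 427 = 25494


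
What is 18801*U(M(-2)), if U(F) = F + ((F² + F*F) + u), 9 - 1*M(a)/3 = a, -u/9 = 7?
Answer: 40384548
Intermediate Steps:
u = -63 (u = -9*7 = -63)
M(a) = 27 - 3*a
U(F) = -63 + F + 2*F² (U(F) = F + ((F² + F*F) - 63) = F + ((F² + F²) - 63) = F + (2*F² - 63) = F + (-63 + 2*F²) = -63 + F + 2*F²)
18801*U(M(-2)) = 18801*(-63 + (27 - 3*(-2)) + 2*(27 - 3*(-2))²) = 18801*(-63 + (27 + 6) + 2*(27 + 6)²) = 18801*(-63 + 33 + 2*33²) = 18801*(-63 + 33 + 2*1089) = 18801*(-63 + 33 + 2178) = 18801*2148 = 40384548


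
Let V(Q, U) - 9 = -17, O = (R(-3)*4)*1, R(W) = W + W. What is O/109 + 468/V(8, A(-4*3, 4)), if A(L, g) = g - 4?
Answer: -12801/218 ≈ -58.720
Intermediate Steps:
R(W) = 2*W
A(L, g) = -4 + g
O = -24 (O = ((2*(-3))*4)*1 = -6*4*1 = -24*1 = -24)
V(Q, U) = -8 (V(Q, U) = 9 - 17 = -8)
O/109 + 468/V(8, A(-4*3, 4)) = -24/109 + 468/(-8) = -24*1/109 + 468*(-⅛) = -24/109 - 117/2 = -12801/218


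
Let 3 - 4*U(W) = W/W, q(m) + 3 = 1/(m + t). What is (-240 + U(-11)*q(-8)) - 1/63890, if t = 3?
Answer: -3087165/12778 ≈ -241.60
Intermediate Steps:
q(m) = -3 + 1/(3 + m) (q(m) = -3 + 1/(m + 3) = -3 + 1/(3 + m))
U(W) = 1/2 (U(W) = 3/4 - W/(4*W) = 3/4 - 1/4*1 = 3/4 - 1/4 = 1/2)
(-240 + U(-11)*q(-8)) - 1/63890 = (-240 + ((-8 - 3*(-8))/(3 - 8))/2) - 1/63890 = (-240 + ((-8 + 24)/(-5))/2) - 1*1/63890 = (-240 + (-1/5*16)/2) - 1/63890 = (-240 + (1/2)*(-16/5)) - 1/63890 = (-240 - 8/5) - 1/63890 = -1208/5 - 1/63890 = -3087165/12778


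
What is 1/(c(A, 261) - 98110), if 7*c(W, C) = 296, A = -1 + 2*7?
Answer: -7/686474 ≈ -1.0197e-5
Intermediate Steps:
A = 13 (A = -1 + 14 = 13)
c(W, C) = 296/7 (c(W, C) = (⅐)*296 = 296/7)
1/(c(A, 261) - 98110) = 1/(296/7 - 98110) = 1/(-686474/7) = -7/686474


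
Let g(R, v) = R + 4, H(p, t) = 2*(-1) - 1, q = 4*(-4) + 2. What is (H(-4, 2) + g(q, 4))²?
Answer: 169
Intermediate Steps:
q = -14 (q = -16 + 2 = -14)
H(p, t) = -3 (H(p, t) = -2 - 1 = -3)
g(R, v) = 4 + R
(H(-4, 2) + g(q, 4))² = (-3 + (4 - 14))² = (-3 - 10)² = (-13)² = 169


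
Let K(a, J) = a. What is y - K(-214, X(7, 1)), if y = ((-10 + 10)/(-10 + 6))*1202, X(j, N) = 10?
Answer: 214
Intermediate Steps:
y = 0 (y = (0/(-4))*1202 = (0*(-¼))*1202 = 0*1202 = 0)
y - K(-214, X(7, 1)) = 0 - 1*(-214) = 0 + 214 = 214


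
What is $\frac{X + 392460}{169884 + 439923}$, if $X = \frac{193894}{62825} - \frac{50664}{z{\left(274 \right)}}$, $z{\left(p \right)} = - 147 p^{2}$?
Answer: $\frac{1079814703158784}{1677810168771275} \approx 0.64359$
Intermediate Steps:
$X = \frac{25512267852}{8254136975}$ ($X = \frac{193894}{62825} - \frac{50664}{\left(-147\right) 274^{2}} = 193894 \cdot \frac{1}{62825} - \frac{50664}{\left(-147\right) 75076} = \frac{193894}{62825} - \frac{50664}{-11036172} = \frac{193894}{62825} - - \frac{4222}{919681} = \frac{193894}{62825} + \frac{4222}{919681} = \frac{25512267852}{8254136975} \approx 3.0908$)
$\frac{X + 392460}{169884 + 439923} = \frac{\frac{25512267852}{8254136975} + 392460}{169884 + 439923} = \frac{3239444109476352}{8254136975 \cdot 609807} = \frac{3239444109476352}{8254136975} \cdot \frac{1}{609807} = \frac{1079814703158784}{1677810168771275}$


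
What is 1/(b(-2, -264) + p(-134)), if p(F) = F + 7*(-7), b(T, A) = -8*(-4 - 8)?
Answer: -1/87 ≈ -0.011494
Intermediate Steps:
b(T, A) = 96 (b(T, A) = -8*(-12) = 96)
p(F) = -49 + F (p(F) = F - 49 = -49 + F)
1/(b(-2, -264) + p(-134)) = 1/(96 + (-49 - 134)) = 1/(96 - 183) = 1/(-87) = -1/87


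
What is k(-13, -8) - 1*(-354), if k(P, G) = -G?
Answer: 362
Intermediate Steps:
k(-13, -8) - 1*(-354) = -1*(-8) - 1*(-354) = 8 + 354 = 362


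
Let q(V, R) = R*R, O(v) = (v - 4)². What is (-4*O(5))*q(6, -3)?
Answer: -36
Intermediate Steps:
O(v) = (-4 + v)²
q(V, R) = R²
(-4*O(5))*q(6, -3) = -4*(-4 + 5)²*(-3)² = -4*1²*9 = -4*1*9 = -4*9 = -36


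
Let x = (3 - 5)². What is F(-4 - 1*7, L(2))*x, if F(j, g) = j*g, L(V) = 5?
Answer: -220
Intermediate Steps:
x = 4 (x = (-2)² = 4)
F(j, g) = g*j
F(-4 - 1*7, L(2))*x = (5*(-4 - 1*7))*4 = (5*(-4 - 7))*4 = (5*(-11))*4 = -55*4 = -220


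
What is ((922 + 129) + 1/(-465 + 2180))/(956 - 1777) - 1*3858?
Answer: -5433924336/1408015 ≈ -3859.3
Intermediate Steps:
((922 + 129) + 1/(-465 + 2180))/(956 - 1777) - 1*3858 = (1051 + 1/1715)/(-821) - 3858 = (1051 + 1/1715)*(-1/821) - 3858 = (1802466/1715)*(-1/821) - 3858 = -1802466/1408015 - 3858 = -5433924336/1408015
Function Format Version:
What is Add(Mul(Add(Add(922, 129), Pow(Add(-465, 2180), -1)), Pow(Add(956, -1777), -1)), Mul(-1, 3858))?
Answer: Rational(-5433924336, 1408015) ≈ -3859.3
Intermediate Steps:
Add(Mul(Add(Add(922, 129), Pow(Add(-465, 2180), -1)), Pow(Add(956, -1777), -1)), Mul(-1, 3858)) = Add(Mul(Add(1051, Pow(1715, -1)), Pow(-821, -1)), -3858) = Add(Mul(Add(1051, Rational(1, 1715)), Rational(-1, 821)), -3858) = Add(Mul(Rational(1802466, 1715), Rational(-1, 821)), -3858) = Add(Rational(-1802466, 1408015), -3858) = Rational(-5433924336, 1408015)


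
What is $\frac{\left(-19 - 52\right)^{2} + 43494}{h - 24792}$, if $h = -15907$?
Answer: $- \frac{48535}{40699} \approx -1.1925$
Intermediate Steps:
$\frac{\left(-19 - 52\right)^{2} + 43494}{h - 24792} = \frac{\left(-19 - 52\right)^{2} + 43494}{-15907 - 24792} = \frac{\left(-71\right)^{2} + 43494}{-40699} = \left(5041 + 43494\right) \left(- \frac{1}{40699}\right) = 48535 \left(- \frac{1}{40699}\right) = - \frac{48535}{40699}$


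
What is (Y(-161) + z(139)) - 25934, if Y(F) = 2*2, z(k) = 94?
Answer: -25836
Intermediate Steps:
Y(F) = 4
(Y(-161) + z(139)) - 25934 = (4 + 94) - 25934 = 98 - 25934 = -25836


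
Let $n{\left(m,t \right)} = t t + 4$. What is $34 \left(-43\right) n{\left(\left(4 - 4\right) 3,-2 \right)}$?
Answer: $-11696$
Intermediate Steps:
$n{\left(m,t \right)} = 4 + t^{2}$ ($n{\left(m,t \right)} = t^{2} + 4 = 4 + t^{2}$)
$34 \left(-43\right) n{\left(\left(4 - 4\right) 3,-2 \right)} = 34 \left(-43\right) \left(4 + \left(-2\right)^{2}\right) = - 1462 \left(4 + 4\right) = \left(-1462\right) 8 = -11696$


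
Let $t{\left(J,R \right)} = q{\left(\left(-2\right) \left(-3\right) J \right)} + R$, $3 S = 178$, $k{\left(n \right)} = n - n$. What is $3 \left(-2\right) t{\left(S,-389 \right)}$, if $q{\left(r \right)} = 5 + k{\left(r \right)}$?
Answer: $2304$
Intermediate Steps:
$k{\left(n \right)} = 0$
$S = \frac{178}{3}$ ($S = \frac{1}{3} \cdot 178 = \frac{178}{3} \approx 59.333$)
$q{\left(r \right)} = 5$ ($q{\left(r \right)} = 5 + 0 = 5$)
$t{\left(J,R \right)} = 5 + R$
$3 \left(-2\right) t{\left(S,-389 \right)} = 3 \left(-2\right) \left(5 - 389\right) = \left(-6\right) \left(-384\right) = 2304$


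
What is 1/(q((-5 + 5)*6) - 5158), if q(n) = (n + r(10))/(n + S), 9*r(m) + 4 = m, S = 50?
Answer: -75/386849 ≈ -0.00019387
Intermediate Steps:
r(m) = -4/9 + m/9
q(n) = (2/3 + n)/(50 + n) (q(n) = (n + (-4/9 + (1/9)*10))/(n + 50) = (n + (-4/9 + 10/9))/(50 + n) = (n + 2/3)/(50 + n) = (2/3 + n)/(50 + n))
1/(q((-5 + 5)*6) - 5158) = 1/((2/3 + (-5 + 5)*6)/(50 + (-5 + 5)*6) - 5158) = 1/((2/3 + 0*6)/(50 + 0*6) - 5158) = 1/((2/3 + 0)/(50 + 0) - 5158) = 1/((2/3)/50 - 5158) = 1/((1/50)*(2/3) - 5158) = 1/(1/75 - 5158) = 1/(-386849/75) = -75/386849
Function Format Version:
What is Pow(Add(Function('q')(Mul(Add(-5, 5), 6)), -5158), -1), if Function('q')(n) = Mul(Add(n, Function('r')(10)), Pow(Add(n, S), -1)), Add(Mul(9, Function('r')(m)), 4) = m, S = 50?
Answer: Rational(-75, 386849) ≈ -0.00019387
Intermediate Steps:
Function('r')(m) = Add(Rational(-4, 9), Mul(Rational(1, 9), m))
Function('q')(n) = Mul(Pow(Add(50, n), -1), Add(Rational(2, 3), n)) (Function('q')(n) = Mul(Add(n, Add(Rational(-4, 9), Mul(Rational(1, 9), 10))), Pow(Add(n, 50), -1)) = Mul(Add(n, Add(Rational(-4, 9), Rational(10, 9))), Pow(Add(50, n), -1)) = Mul(Add(n, Rational(2, 3)), Pow(Add(50, n), -1)) = Mul(Add(Rational(2, 3), n), Pow(Add(50, n), -1)) = Mul(Pow(Add(50, n), -1), Add(Rational(2, 3), n)))
Pow(Add(Function('q')(Mul(Add(-5, 5), 6)), -5158), -1) = Pow(Add(Mul(Pow(Add(50, Mul(Add(-5, 5), 6)), -1), Add(Rational(2, 3), Mul(Add(-5, 5), 6))), -5158), -1) = Pow(Add(Mul(Pow(Add(50, Mul(0, 6)), -1), Add(Rational(2, 3), Mul(0, 6))), -5158), -1) = Pow(Add(Mul(Pow(Add(50, 0), -1), Add(Rational(2, 3), 0)), -5158), -1) = Pow(Add(Mul(Pow(50, -1), Rational(2, 3)), -5158), -1) = Pow(Add(Mul(Rational(1, 50), Rational(2, 3)), -5158), -1) = Pow(Add(Rational(1, 75), -5158), -1) = Pow(Rational(-386849, 75), -1) = Rational(-75, 386849)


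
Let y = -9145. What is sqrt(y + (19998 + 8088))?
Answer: sqrt(18941) ≈ 137.63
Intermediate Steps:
sqrt(y + (19998 + 8088)) = sqrt(-9145 + (19998 + 8088)) = sqrt(-9145 + 28086) = sqrt(18941)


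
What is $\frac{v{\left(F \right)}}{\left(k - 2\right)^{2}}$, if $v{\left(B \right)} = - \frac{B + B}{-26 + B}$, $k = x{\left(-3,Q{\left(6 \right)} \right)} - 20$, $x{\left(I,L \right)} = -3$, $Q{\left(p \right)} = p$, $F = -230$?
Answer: $- \frac{23}{8000} \approx -0.002875$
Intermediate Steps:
$k = -23$ ($k = -3 - 20 = -23$)
$v{\left(B \right)} = - \frac{2 B}{-26 + B}$
$\frac{v{\left(F \right)}}{\left(k - 2\right)^{2}} = \frac{\left(-2\right) \left(-230\right) \frac{1}{-26 - 230}}{\left(-23 - 2\right)^{2}} = \frac{\left(-2\right) \left(-230\right) \frac{1}{-256}}{\left(-25\right)^{2}} = \frac{\left(-2\right) \left(-230\right) \left(- \frac{1}{256}\right)}{625} = \left(- \frac{115}{64}\right) \frac{1}{625} = - \frac{23}{8000}$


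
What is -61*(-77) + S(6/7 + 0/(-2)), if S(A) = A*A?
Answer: 230189/49 ≈ 4697.7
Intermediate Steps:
S(A) = A²
-61*(-77) + S(6/7 + 0/(-2)) = -61*(-77) + (6/7 + 0/(-2))² = 4697 + (6*(⅐) + 0*(-½))² = 4697 + (6/7 + 0)² = 4697 + (6/7)² = 4697 + 36/49 = 230189/49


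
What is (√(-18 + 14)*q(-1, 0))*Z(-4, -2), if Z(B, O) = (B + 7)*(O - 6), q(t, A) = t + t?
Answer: 96*I ≈ 96.0*I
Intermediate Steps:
q(t, A) = 2*t
Z(B, O) = (-6 + O)*(7 + B) (Z(B, O) = (7 + B)*(-6 + O) = (-6 + O)*(7 + B))
(√(-18 + 14)*q(-1, 0))*Z(-4, -2) = (√(-18 + 14)*(2*(-1)))*(-42 - 6*(-4) + 7*(-2) - 4*(-2)) = (√(-4)*(-2))*(-42 + 24 - 14 + 8) = ((2*I)*(-2))*(-24) = -4*I*(-24) = 96*I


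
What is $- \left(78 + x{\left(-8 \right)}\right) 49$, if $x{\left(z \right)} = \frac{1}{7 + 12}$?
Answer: $- \frac{72667}{19} \approx -3824.6$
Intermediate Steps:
$x{\left(z \right)} = \frac{1}{19}$
$- \left(78 + x{\left(-8 \right)}\right) 49 = - \left(78 + \frac{1}{19}\right) 49 = - \frac{1483 \cdot 49}{19} = \left(-1\right) \frac{72667}{19} = - \frac{72667}{19}$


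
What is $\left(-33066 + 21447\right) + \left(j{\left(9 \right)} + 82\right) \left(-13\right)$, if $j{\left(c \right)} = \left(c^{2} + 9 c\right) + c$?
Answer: $-14908$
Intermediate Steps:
$j{\left(c \right)} = c^{2} + 10 c$
$\left(-33066 + 21447\right) + \left(j{\left(9 \right)} + 82\right) \left(-13\right) = \left(-33066 + 21447\right) + \left(9 \left(10 + 9\right) + 82\right) \left(-13\right) = -11619 + \left(9 \cdot 19 + 82\right) \left(-13\right) = -11619 + \left(171 + 82\right) \left(-13\right) = -11619 + 253 \left(-13\right) = -11619 - 3289 = -14908$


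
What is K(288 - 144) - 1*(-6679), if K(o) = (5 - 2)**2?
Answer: 6688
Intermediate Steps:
K(o) = 9 (K(o) = 3**2 = 9)
K(288 - 144) - 1*(-6679) = 9 - 1*(-6679) = 9 + 6679 = 6688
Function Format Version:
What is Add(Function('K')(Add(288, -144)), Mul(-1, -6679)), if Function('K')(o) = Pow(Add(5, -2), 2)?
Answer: 6688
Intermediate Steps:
Function('K')(o) = 9 (Function('K')(o) = Pow(3, 2) = 9)
Add(Function('K')(Add(288, -144)), Mul(-1, -6679)) = Add(9, Mul(-1, -6679)) = Add(9, 6679) = 6688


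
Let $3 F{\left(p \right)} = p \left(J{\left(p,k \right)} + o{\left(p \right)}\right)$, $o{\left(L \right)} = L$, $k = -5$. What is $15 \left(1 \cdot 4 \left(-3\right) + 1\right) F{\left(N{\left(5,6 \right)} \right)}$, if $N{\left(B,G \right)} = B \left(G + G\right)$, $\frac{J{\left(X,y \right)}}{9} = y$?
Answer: $-49500$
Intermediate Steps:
$J{\left(X,y \right)} = 9 y$
$N{\left(B,G \right)} = 2 B G$ ($N{\left(B,G \right)} = B 2 G = 2 B G$)
$F{\left(p \right)} = \frac{p \left(-45 + p\right)}{3}$ ($F{\left(p \right)} = \frac{p \left(9 \left(-5\right) + p\right)}{3} = \frac{p \left(-45 + p\right)}{3}$)
$15 \left(1 \cdot 4 \left(-3\right) + 1\right) F{\left(N{\left(5,6 \right)} \right)} = 15 \left(1 \cdot 4 \left(-3\right) + 1\right) \frac{2 \cdot 5 \cdot 6 \left(-45 + 2 \cdot 5 \cdot 6\right)}{3} = 15 \left(4 \left(-3\right) + 1\right) \frac{1}{3} \cdot 60 \left(-45 + 60\right) = 15 \left(-12 + 1\right) \frac{1}{3} \cdot 60 \cdot 15 = 15 \left(-11\right) 300 = \left(-165\right) 300 = -49500$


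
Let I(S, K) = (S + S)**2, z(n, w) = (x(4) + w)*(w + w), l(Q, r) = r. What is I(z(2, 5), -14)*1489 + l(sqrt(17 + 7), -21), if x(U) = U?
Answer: 48243579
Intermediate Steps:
z(n, w) = 2*w*(4 + w) (z(n, w) = (4 + w)*(w + w) = (4 + w)*(2*w) = 2*w*(4 + w))
I(S, K) = 4*S**2 (I(S, K) = (2*S)**2 = 4*S**2)
I(z(2, 5), -14)*1489 + l(sqrt(17 + 7), -21) = (4*(2*5*(4 + 5))**2)*1489 - 21 = (4*(2*5*9)**2)*1489 - 21 = (4*90**2)*1489 - 21 = (4*8100)*1489 - 21 = 32400*1489 - 21 = 48243600 - 21 = 48243579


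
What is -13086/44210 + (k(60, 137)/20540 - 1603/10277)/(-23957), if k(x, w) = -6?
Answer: -3308769990044797/11178660016946630 ≈ -0.29599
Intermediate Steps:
-13086/44210 + (k(60, 137)/20540 - 1603/10277)/(-23957) = -13086/44210 + (-6/20540 - 1603/10277)/(-23957) = -13086*1/44210 + (-6*1/20540 - 1603*1/10277)*(-1/23957) = -6543/22105 + (-3/10270 - 1603/10277)*(-1/23957) = -6543/22105 - 16493641/105544790*(-1/23957) = -6543/22105 + 16493641/2528536534030 = -3308769990044797/11178660016946630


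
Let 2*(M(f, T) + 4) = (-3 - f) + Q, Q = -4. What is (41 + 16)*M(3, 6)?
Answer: -513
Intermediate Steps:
M(f, T) = -15/2 - f/2 (M(f, T) = -4 + ((-3 - f) - 4)/2 = -4 + (-7 - f)/2 = -4 + (-7/2 - f/2) = -15/2 - f/2)
(41 + 16)*M(3, 6) = (41 + 16)*(-15/2 - ½*3) = 57*(-15/2 - 3/2) = 57*(-9) = -513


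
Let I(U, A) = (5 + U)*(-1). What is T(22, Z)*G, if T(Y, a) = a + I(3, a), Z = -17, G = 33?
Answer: -825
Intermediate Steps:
I(U, A) = -5 - U
T(Y, a) = -8 + a (T(Y, a) = a + (-5 - 1*3) = a + (-5 - 3) = a - 8 = -8 + a)
T(22, Z)*G = (-8 - 17)*33 = -25*33 = -825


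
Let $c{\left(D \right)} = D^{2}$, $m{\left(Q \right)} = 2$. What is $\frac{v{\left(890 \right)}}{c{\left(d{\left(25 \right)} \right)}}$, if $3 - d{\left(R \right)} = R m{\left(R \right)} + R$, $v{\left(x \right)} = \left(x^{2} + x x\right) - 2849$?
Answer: $\frac{527117}{1728} \approx 305.04$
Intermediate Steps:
$v{\left(x \right)} = -2849 + 2 x^{2}$ ($v{\left(x \right)} = \left(x^{2} + x^{2}\right) - 2849 = 2 x^{2} - 2849 = -2849 + 2 x^{2}$)
$d{\left(R \right)} = 3 - 3 R$ ($d{\left(R \right)} = 3 - \left(R 2 + R\right) = 3 - \left(2 R + R\right) = 3 - 3 R$)
$\frac{v{\left(890 \right)}}{c{\left(d{\left(25 \right)} \right)}} = \frac{-2849 + 2 \cdot 890^{2}}{\left(3 - 75\right)^{2}} = \frac{-2849 + 2 \cdot 792100}{\left(3 - 75\right)^{2}} = \frac{-2849 + 1584200}{\left(-72\right)^{2}} = \frac{1581351}{5184} = 1581351 \cdot \frac{1}{5184} = \frac{527117}{1728}$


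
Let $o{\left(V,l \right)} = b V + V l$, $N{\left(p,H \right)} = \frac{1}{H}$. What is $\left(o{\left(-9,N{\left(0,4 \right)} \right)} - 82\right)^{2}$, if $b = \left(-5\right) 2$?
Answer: $\frac{529}{16} \approx 33.063$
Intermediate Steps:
$b = -10$
$o{\left(V,l \right)} = - 10 V + V l$
$\left(o{\left(-9,N{\left(0,4 \right)} \right)} - 82\right)^{2} = \left(- 9 \left(-10 + \frac{1}{4}\right) - 82\right)^{2} = \left(\left(-9\right) \left(- \frac{39}{4}\right) - 82\right)^{2} = \left(\frac{351}{4} - 82\right)^{2} = \left(\frac{23}{4}\right)^{2} = \frac{529}{16}$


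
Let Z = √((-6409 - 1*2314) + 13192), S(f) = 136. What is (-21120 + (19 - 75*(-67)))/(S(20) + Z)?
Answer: -2186336/14027 + 16076*√4469/14027 ≈ -79.250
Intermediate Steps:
Z = √4469 (Z = √((-6409 - 2314) + 13192) = √(-8723 + 13192) = √4469 ≈ 66.851)
(-21120 + (19 - 75*(-67)))/(S(20) + Z) = (-21120 + (19 - 75*(-67)))/(136 + √4469) = (-21120 + (19 + 5025))/(136 + √4469) = (-21120 + 5044)/(136 + √4469) = -16076/(136 + √4469)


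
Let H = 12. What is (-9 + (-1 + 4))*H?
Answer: -72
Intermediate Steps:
(-9 + (-1 + 4))*H = (-9 + (-1 + 4))*12 = (-9 + 3)*12 = -6*12 = -72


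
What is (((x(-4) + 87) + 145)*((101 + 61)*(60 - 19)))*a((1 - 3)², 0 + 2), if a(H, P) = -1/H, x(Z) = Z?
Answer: -378594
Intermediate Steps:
(((x(-4) + 87) + 145)*((101 + 61)*(60 - 19)))*a((1 - 3)², 0 + 2) = (((-4 + 87) + 145)*((101 + 61)*(60 - 19)))*(-1/((1 - 3)²)) = ((83 + 145)*(162*41))*(-1/((-2)²)) = (228*6642)*(-1/4) = 1514376*(-1*¼) = 1514376*(-¼) = -378594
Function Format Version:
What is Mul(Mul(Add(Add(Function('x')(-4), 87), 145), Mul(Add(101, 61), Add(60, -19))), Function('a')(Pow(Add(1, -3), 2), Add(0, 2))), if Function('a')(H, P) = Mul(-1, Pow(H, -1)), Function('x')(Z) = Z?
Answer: -378594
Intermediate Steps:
Mul(Mul(Add(Add(Function('x')(-4), 87), 145), Mul(Add(101, 61), Add(60, -19))), Function('a')(Pow(Add(1, -3), 2), Add(0, 2))) = Mul(Mul(Add(Add(-4, 87), 145), Mul(Add(101, 61), Add(60, -19))), Mul(-1, Pow(Pow(Add(1, -3), 2), -1))) = Mul(Mul(Add(83, 145), Mul(162, 41)), Mul(-1, Pow(Pow(-2, 2), -1))) = Mul(Mul(228, 6642), Mul(-1, Pow(4, -1))) = Mul(1514376, Mul(-1, Rational(1, 4))) = Mul(1514376, Rational(-1, 4)) = -378594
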